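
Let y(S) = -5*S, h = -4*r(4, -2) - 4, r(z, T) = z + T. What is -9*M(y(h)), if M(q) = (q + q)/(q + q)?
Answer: -9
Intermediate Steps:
r(z, T) = T + z
h = -12 (h = -4*(-2 + 4) - 4 = -4*2 - 4 = -8 - 4 = -12)
M(q) = 1 (M(q) = (2*q)/((2*q)) = (2*q)*(1/(2*q)) = 1)
-9*M(y(h)) = -9*1 = -9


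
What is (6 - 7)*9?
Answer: -9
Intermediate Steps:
(6 - 7)*9 = -1*9 = -9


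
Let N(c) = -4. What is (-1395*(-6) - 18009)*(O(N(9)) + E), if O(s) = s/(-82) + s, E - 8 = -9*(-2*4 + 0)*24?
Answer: -684503946/41 ≈ -1.6695e+7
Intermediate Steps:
E = 1736 (E = 8 - 9*(-2*4 + 0)*24 = 8 - 9*(-8 + 0)*24 = 8 - 9*(-8)*24 = 8 + 72*24 = 8 + 1728 = 1736)
O(s) = 81*s/82 (O(s) = s*(-1/82) + s = -s/82 + s = 81*s/82)
(-1395*(-6) - 18009)*(O(N(9)) + E) = (-1395*(-6) - 18009)*((81/82)*(-4) + 1736) = (8370 - 18009)*(-162/41 + 1736) = -9639*71014/41 = -684503946/41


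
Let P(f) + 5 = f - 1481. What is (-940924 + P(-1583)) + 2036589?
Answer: 1092596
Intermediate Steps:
P(f) = -1486 + f (P(f) = -5 + (f - 1481) = -5 + (-1481 + f) = -1486 + f)
(-940924 + P(-1583)) + 2036589 = (-940924 + (-1486 - 1583)) + 2036589 = (-940924 - 3069) + 2036589 = -943993 + 2036589 = 1092596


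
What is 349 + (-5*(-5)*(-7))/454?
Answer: 158271/454 ≈ 348.61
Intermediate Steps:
349 + (-5*(-5)*(-7))/454 = 349 + (25*(-7))/454 = 349 + (1/454)*(-175) = 349 - 175/454 = 158271/454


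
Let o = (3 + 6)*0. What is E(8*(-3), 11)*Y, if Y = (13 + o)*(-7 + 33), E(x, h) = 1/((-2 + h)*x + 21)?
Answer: -26/15 ≈ -1.7333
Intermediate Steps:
o = 0 (o = 9*0 = 0)
E(x, h) = 1/(21 + x*(-2 + h)) (E(x, h) = 1/(x*(-2 + h) + 21) = 1/(21 + x*(-2 + h)))
Y = 338 (Y = (13 + 0)*(-7 + 33) = 13*26 = 338)
E(8*(-3), 11)*Y = 338/(21 - 16*(-3) + 11*(8*(-3))) = 338/(21 - 2*(-24) + 11*(-24)) = 338/(21 + 48 - 264) = 338/(-195) = -1/195*338 = -26/15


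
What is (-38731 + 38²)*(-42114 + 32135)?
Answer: 372086973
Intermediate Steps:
(-38731 + 38²)*(-42114 + 32135) = (-38731 + 1444)*(-9979) = -37287*(-9979) = 372086973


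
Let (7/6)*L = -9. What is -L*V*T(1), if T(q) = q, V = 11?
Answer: 594/7 ≈ 84.857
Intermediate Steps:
L = -54/7 (L = (6/7)*(-9) = -54/7 ≈ -7.7143)
-L*V*T(1) = -(-54/7*11) = -(-594)/7 = -1*(-594/7) = 594/7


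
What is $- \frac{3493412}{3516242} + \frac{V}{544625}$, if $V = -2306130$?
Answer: $- \frac{1001151067396}{191503329925} \approx -5.2279$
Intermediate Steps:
$- \frac{3493412}{3516242} + \frac{V}{544625} = - \frac{3493412}{3516242} - \frac{2306130}{544625} = \left(-3493412\right) \frac{1}{3516242} - \frac{461226}{108925} = - \frac{1746706}{1758121} - \frac{461226}{108925} = - \frac{1001151067396}{191503329925}$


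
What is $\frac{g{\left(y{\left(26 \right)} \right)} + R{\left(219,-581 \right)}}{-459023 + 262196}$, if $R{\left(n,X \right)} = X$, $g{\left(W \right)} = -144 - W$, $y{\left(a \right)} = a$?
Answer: $\frac{751}{196827} \approx 0.0038155$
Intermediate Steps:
$\frac{g{\left(y{\left(26 \right)} \right)} + R{\left(219,-581 \right)}}{-459023 + 262196} = \frac{\left(-144 - 26\right) - 581}{-459023 + 262196} = \frac{\left(-144 - 26\right) - 581}{-196827} = \left(-170 - 581\right) \left(- \frac{1}{196827}\right) = \left(-751\right) \left(- \frac{1}{196827}\right) = \frac{751}{196827}$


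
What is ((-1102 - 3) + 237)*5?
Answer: -4340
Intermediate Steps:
((-1102 - 3) + 237)*5 = (-1105 + 237)*5 = -868*5 = -4340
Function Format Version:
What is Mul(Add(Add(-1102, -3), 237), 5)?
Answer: -4340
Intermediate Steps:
Mul(Add(Add(-1102, -3), 237), 5) = Mul(Add(-1105, 237), 5) = Mul(-868, 5) = -4340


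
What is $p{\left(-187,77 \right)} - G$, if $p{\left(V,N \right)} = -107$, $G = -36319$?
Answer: $36212$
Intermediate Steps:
$p{\left(-187,77 \right)} - G = -107 - -36319 = -107 + 36319 = 36212$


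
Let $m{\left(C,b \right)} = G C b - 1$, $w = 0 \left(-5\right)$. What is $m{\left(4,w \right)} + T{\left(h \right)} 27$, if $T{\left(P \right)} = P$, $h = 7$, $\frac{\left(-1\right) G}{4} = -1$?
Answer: $188$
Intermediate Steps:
$G = 4$ ($G = \left(-4\right) \left(-1\right) = 4$)
$w = 0$
$m{\left(C,b \right)} = -1 + 4 C b$ ($m{\left(C,b \right)} = 4 C b - 1 = -1 + 4 C b$)
$m{\left(4,w \right)} + T{\left(h \right)} 27 = \left(-1 + 4 \cdot 4 \cdot 0\right) + 7 \cdot 27 = \left(-1 + 0\right) + 189 = -1 + 189 = 188$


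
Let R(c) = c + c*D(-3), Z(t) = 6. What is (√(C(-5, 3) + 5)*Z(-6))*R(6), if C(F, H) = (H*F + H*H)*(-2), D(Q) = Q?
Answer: -72*√17 ≈ -296.86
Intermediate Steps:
C(F, H) = -2*H² - 2*F*H (C(F, H) = (F*H + H²)*(-2) = (H² + F*H)*(-2) = -2*H² - 2*F*H)
R(c) = -2*c (R(c) = c + c*(-3) = c - 3*c = -2*c)
(√(C(-5, 3) + 5)*Z(-6))*R(6) = (√(-2*3*(-5 + 3) + 5)*6)*(-2*6) = (√(-2*3*(-2) + 5)*6)*(-12) = (√(12 + 5)*6)*(-12) = (√17*6)*(-12) = (6*√17)*(-12) = -72*√17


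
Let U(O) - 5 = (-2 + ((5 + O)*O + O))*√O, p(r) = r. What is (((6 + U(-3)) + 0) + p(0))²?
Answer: 121*(1 - I*√3)² ≈ -242.0 - 419.16*I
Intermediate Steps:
U(O) = 5 + √O*(-2 + O + O*(5 + O)) (U(O) = 5 + (-2 + ((5 + O)*O + O))*√O = 5 + (-2 + (O*(5 + O) + O))*√O = 5 + (-2 + (O + O*(5 + O)))*√O = 5 + (-2 + O + O*(5 + O))*√O = 5 + √O*(-2 + O + O*(5 + O)))
(((6 + U(-3)) + 0) + p(0))² = (((6 + (5 + (-3)^(5/2) - 2*I*√3 + 6*(-3)^(3/2))) + 0) + 0)² = (((6 + (5 + 9*I*√3 - 2*I*√3 + 6*(-3*I*√3))) + 0) + 0)² = (((6 + (5 + 9*I*√3 - 2*I*√3 - 18*I*√3)) + 0) + 0)² = (((6 + (5 - 11*I*√3)) + 0) + 0)² = (((11 - 11*I*√3) + 0) + 0)² = ((11 - 11*I*√3) + 0)² = (11 - 11*I*√3)²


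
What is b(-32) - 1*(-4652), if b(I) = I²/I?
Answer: 4620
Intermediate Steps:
b(I) = I
b(-32) - 1*(-4652) = -32 - 1*(-4652) = -32 + 4652 = 4620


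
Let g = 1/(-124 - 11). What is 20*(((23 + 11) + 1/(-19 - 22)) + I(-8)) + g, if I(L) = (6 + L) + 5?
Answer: 4093159/5535 ≈ 739.50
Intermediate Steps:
g = -1/135 (g = 1/(-135) = -1/135 ≈ -0.0074074)
I(L) = 11 + L
20*(((23 + 11) + 1/(-19 - 22)) + I(-8)) + g = 20*(((23 + 11) + 1/(-19 - 22)) + (11 - 8)) - 1/135 = 20*((34 + 1/(-41)) + 3) - 1/135 = 20*((34 - 1/41) + 3) - 1/135 = 20*(1393/41 + 3) - 1/135 = 20*(1516/41) - 1/135 = 30320/41 - 1/135 = 4093159/5535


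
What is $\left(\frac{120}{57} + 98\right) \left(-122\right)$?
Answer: $- \frac{232044}{19} \approx -12213.0$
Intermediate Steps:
$\left(\frac{120}{57} + 98\right) \left(-122\right) = \left(120 \cdot \frac{1}{57} + 98\right) \left(-122\right) = \left(\frac{40}{19} + 98\right) \left(-122\right) = \frac{1902}{19} \left(-122\right) = - \frac{232044}{19}$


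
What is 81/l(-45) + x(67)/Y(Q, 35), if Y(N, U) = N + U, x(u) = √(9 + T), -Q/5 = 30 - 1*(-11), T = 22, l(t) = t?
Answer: -9/5 - √31/170 ≈ -1.8328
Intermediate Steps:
Q = -205 (Q = -5*(30 - 1*(-11)) = -5*(30 + 11) = -5*41 = -205)
x(u) = √31 (x(u) = √(9 + 22) = √31)
81/l(-45) + x(67)/Y(Q, 35) = 81/(-45) + √31/(-205 + 35) = 81*(-1/45) + √31/(-170) = -9/5 + √31*(-1/170) = -9/5 - √31/170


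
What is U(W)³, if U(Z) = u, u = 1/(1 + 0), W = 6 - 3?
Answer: 1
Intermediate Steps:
W = 3
u = 1 (u = 1/1 = 1)
U(Z) = 1
U(W)³ = 1³ = 1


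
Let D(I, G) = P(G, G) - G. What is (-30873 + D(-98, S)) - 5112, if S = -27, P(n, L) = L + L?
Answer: -36012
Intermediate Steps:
P(n, L) = 2*L
D(I, G) = G (D(I, G) = 2*G - G = G)
(-30873 + D(-98, S)) - 5112 = (-30873 - 27) - 5112 = -30900 - 5112 = -36012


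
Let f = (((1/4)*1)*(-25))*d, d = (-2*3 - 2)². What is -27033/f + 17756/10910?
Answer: 30203243/436400 ≈ 69.210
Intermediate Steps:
d = 64 (d = (-6 - 2)² = (-8)² = 64)
f = -400 (f = (((1/4)*1)*(-25))*64 = (((1*(¼))*1)*(-25))*64 = (((¼)*1)*(-25))*64 = ((¼)*(-25))*64 = -25/4*64 = -400)
-27033/f + 17756/10910 = -27033/(-400) + 17756/10910 = -27033*(-1/400) + 17756*(1/10910) = 27033/400 + 8878/5455 = 30203243/436400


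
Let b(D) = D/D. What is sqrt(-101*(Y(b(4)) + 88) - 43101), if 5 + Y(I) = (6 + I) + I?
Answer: 2*I*sqrt(13073) ≈ 228.67*I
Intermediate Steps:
b(D) = 1
Y(I) = 1 + 2*I (Y(I) = -5 + ((6 + I) + I) = -5 + (6 + 2*I) = 1 + 2*I)
sqrt(-101*(Y(b(4)) + 88) - 43101) = sqrt(-101*((1 + 2*1) + 88) - 43101) = sqrt(-101*((1 + 2) + 88) - 43101) = sqrt(-101*(3 + 88) - 43101) = sqrt(-101*91 - 43101) = sqrt(-9191 - 43101) = sqrt(-52292) = 2*I*sqrt(13073)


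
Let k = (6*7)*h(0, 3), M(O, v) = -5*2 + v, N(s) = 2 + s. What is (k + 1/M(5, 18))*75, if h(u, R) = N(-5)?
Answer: -75525/8 ≈ -9440.6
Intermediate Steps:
h(u, R) = -3 (h(u, R) = 2 - 5 = -3)
M(O, v) = -10 + v
k = -126 (k = (6*7)*(-3) = 42*(-3) = -126)
(k + 1/M(5, 18))*75 = (-126 + 1/(-10 + 18))*75 = (-126 + 1/8)*75 = (-126 + ⅛)*75 = -1007/8*75 = -75525/8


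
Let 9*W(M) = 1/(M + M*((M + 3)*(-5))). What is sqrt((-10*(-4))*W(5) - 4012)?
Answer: 2*I*sqrt(13730145)/117 ≈ 63.341*I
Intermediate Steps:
W(M) = 1/(9*(M + M*(-15 - 5*M))) (W(M) = 1/(9*(M + M*((M + 3)*(-5)))) = 1/(9*(M + M*((3 + M)*(-5)))) = 1/(9*(M + M*(-15 - 5*M))))
sqrt((-10*(-4))*W(5) - 4012) = sqrt((-10*(-4))*(-1/9/(5*(14 + 5*5))) - 4012) = sqrt(40*(-1/9*1/5/(14 + 25)) - 4012) = sqrt(40*(-1/9*1/5/39) - 4012) = sqrt(40*(-1/9*1/5*1/39) - 4012) = sqrt(40*(-1/1755) - 4012) = sqrt(-8/351 - 4012) = sqrt(-1408220/351) = 2*I*sqrt(13730145)/117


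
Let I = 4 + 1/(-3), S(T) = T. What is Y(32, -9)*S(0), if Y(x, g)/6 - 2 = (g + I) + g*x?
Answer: 0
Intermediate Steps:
I = 11/3 (I = 4 - ⅓ = 11/3 ≈ 3.6667)
Y(x, g) = 34 + 6*g + 6*g*x (Y(x, g) = 12 + 6*((g + 11/3) + g*x) = 12 + 6*((11/3 + g) + g*x) = 12 + 6*(11/3 + g + g*x) = 12 + (22 + 6*g + 6*g*x) = 34 + 6*g + 6*g*x)
Y(32, -9)*S(0) = (34 + 6*(-9) + 6*(-9)*32)*0 = (34 - 54 - 1728)*0 = -1748*0 = 0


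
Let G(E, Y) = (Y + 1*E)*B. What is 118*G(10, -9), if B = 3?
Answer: 354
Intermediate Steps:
G(E, Y) = 3*E + 3*Y (G(E, Y) = (Y + 1*E)*3 = (Y + E)*3 = (E + Y)*3 = 3*E + 3*Y)
118*G(10, -9) = 118*(3*10 + 3*(-9)) = 118*(30 - 27) = 118*3 = 354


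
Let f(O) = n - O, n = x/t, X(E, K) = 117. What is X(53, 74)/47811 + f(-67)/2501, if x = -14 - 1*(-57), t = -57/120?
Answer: -5270598/757310303 ≈ -0.0069596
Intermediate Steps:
t = -19/40 (t = -57*1/120 = -19/40 ≈ -0.47500)
x = 43 (x = -14 + 57 = 43)
n = -1720/19 (n = 43/(-19/40) = 43*(-40/19) = -1720/19 ≈ -90.526)
f(O) = -1720/19 - O
X(53, 74)/47811 + f(-67)/2501 = 117/47811 + (-1720/19 - 1*(-67))/2501 = 117*(1/47811) + (-1720/19 + 67)*(1/2501) = 39/15937 - 447/19*1/2501 = 39/15937 - 447/47519 = -5270598/757310303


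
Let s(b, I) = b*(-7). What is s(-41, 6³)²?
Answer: 82369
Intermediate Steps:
s(b, I) = -7*b
s(-41, 6³)² = (-7*(-41))² = 287² = 82369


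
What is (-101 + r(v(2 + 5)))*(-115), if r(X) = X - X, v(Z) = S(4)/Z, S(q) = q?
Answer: 11615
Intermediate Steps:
v(Z) = 4/Z
r(X) = 0
(-101 + r(v(2 + 5)))*(-115) = (-101 + 0)*(-115) = -101*(-115) = 11615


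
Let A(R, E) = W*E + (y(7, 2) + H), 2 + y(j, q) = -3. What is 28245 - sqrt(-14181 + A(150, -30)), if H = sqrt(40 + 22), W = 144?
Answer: 28245 - sqrt(-18506 + sqrt(62)) ≈ 28245.0 - 136.01*I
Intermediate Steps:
H = sqrt(62) ≈ 7.8740
y(j, q) = -5 (y(j, q) = -2 - 3 = -5)
A(R, E) = -5 + sqrt(62) + 144*E (A(R, E) = 144*E + (-5 + sqrt(62)) = -5 + sqrt(62) + 144*E)
28245 - sqrt(-14181 + A(150, -30)) = 28245 - sqrt(-14181 + (-5 + sqrt(62) + 144*(-30))) = 28245 - sqrt(-14181 + (-5 + sqrt(62) - 4320)) = 28245 - sqrt(-14181 + (-4325 + sqrt(62))) = 28245 - sqrt(-18506 + sqrt(62))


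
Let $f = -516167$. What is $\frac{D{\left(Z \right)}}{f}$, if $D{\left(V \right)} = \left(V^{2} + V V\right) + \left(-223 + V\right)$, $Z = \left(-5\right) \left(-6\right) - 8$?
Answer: $- \frac{767}{516167} \approx -0.001486$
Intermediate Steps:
$Z = 22$ ($Z = 30 - 8 = 22$)
$D{\left(V \right)} = -223 + V + 2 V^{2}$ ($D{\left(V \right)} = \left(V^{2} + V^{2}\right) + \left(-223 + V\right) = 2 V^{2} + \left(-223 + V\right) = -223 + V + 2 V^{2}$)
$\frac{D{\left(Z \right)}}{f} = \frac{-223 + 22 + 2 \cdot 22^{2}}{-516167} = \left(-223 + 22 + 2 \cdot 484\right) \left(- \frac{1}{516167}\right) = \left(-223 + 22 + 968\right) \left(- \frac{1}{516167}\right) = 767 \left(- \frac{1}{516167}\right) = - \frac{767}{516167}$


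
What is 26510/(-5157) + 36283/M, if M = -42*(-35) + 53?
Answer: 146736701/7854111 ≈ 18.683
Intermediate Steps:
M = 1523 (M = 1470 + 53 = 1523)
26510/(-5157) + 36283/M = 26510/(-5157) + 36283/1523 = 26510*(-1/5157) + 36283*(1/1523) = -26510/5157 + 36283/1523 = 146736701/7854111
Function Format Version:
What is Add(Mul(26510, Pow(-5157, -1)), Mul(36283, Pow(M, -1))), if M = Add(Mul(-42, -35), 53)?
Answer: Rational(146736701, 7854111) ≈ 18.683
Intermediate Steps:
M = 1523 (M = Add(1470, 53) = 1523)
Add(Mul(26510, Pow(-5157, -1)), Mul(36283, Pow(M, -1))) = Add(Mul(26510, Pow(-5157, -1)), Mul(36283, Pow(1523, -1))) = Add(Mul(26510, Rational(-1, 5157)), Mul(36283, Rational(1, 1523))) = Add(Rational(-26510, 5157), Rational(36283, 1523)) = Rational(146736701, 7854111)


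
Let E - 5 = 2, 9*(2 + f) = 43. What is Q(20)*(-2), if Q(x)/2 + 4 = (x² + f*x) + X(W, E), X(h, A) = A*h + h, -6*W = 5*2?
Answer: -15776/9 ≈ -1752.9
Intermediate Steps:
f = 25/9 (f = -2 + (⅑)*43 = -2 + 43/9 = 25/9 ≈ 2.7778)
E = 7 (E = 5 + 2 = 7)
W = -5/3 (W = -5*2/6 = -⅙*10 = -5/3 ≈ -1.6667)
X(h, A) = h + A*h
Q(x) = -104/3 + 2*x² + 50*x/9 (Q(x) = -8 + 2*((x² + 25*x/9) - 5*(1 + 7)/3) = -8 + 2*((x² + 25*x/9) - 5/3*8) = -8 + 2*((x² + 25*x/9) - 40/3) = -8 + 2*(-40/3 + x² + 25*x/9) = -8 + (-80/3 + 2*x² + 50*x/9) = -104/3 + 2*x² + 50*x/9)
Q(20)*(-2) = (-104/3 + 2*20² + (50/9)*20)*(-2) = (-104/3 + 2*400 + 1000/9)*(-2) = (-104/3 + 800 + 1000/9)*(-2) = (7888/9)*(-2) = -15776/9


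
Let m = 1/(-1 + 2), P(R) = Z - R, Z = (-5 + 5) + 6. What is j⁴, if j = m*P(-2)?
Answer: 4096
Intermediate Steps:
Z = 6 (Z = 0 + 6 = 6)
P(R) = 6 - R
m = 1 (m = 1/1 = 1)
j = 8 (j = 1*(6 - 1*(-2)) = 1*(6 + 2) = 1*8 = 8)
j⁴ = 8⁴ = 4096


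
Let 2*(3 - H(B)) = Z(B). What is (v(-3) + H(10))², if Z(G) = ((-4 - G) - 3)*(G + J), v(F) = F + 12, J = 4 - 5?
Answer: 31329/4 ≈ 7832.3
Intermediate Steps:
J = -1
v(F) = 12 + F
Z(G) = (-1 + G)*(-7 - G) (Z(G) = ((-4 - G) - 3)*(G - 1) = (-7 - G)*(-1 + G) = (-1 + G)*(-7 - G))
H(B) = -½ + B²/2 + 3*B (H(B) = 3 - (7 - B² - 6*B)/2 = 3 + (-7/2 + B²/2 + 3*B) = -½ + B²/2 + 3*B)
(v(-3) + H(10))² = ((12 - 3) + (-½ + (½)*10² + 3*10))² = (9 + (-½ + (½)*100 + 30))² = (9 + (-½ + 50 + 30))² = (9 + 159/2)² = (177/2)² = 31329/4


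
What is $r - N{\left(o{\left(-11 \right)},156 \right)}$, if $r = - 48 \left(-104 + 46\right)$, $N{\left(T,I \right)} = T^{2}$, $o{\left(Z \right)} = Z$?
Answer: $2663$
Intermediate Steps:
$r = 2784$ ($r = \left(-48\right) \left(-58\right) = 2784$)
$r - N{\left(o{\left(-11 \right)},156 \right)} = 2784 - \left(-11\right)^{2} = 2784 - 121 = 2663$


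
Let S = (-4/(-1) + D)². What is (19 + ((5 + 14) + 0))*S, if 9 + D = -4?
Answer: 3078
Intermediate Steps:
D = -13 (D = -9 - 4 = -13)
S = 81 (S = (-4/(-1) - 13)² = (-4*(-1) - 13)² = (4 - 13)² = (-9)² = 81)
(19 + ((5 + 14) + 0))*S = (19 + ((5 + 14) + 0))*81 = (19 + (19 + 0))*81 = (19 + 19)*81 = 38*81 = 3078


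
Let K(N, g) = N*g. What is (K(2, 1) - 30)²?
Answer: 784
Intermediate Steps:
(K(2, 1) - 30)² = (2*1 - 30)² = (2 - 30)² = (-28)² = 784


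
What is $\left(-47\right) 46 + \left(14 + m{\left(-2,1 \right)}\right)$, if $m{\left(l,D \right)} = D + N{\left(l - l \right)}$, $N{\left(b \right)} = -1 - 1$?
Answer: $-2149$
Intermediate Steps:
$N{\left(b \right)} = -2$ ($N{\left(b \right)} = -1 - 1 = -2$)
$m{\left(l,D \right)} = -2 + D$ ($m{\left(l,D \right)} = D - 2 = -2 + D$)
$\left(-47\right) 46 + \left(14 + m{\left(-2,1 \right)}\right) = \left(-47\right) 46 + \left(14 + \left(-2 + 1\right)\right) = -2162 + \left(14 - 1\right) = -2162 + 13 = -2149$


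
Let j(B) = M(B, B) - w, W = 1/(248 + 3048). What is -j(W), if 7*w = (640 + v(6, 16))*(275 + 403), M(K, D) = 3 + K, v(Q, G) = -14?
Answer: 1398845465/23072 ≈ 60630.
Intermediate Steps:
W = 1/3296 ≈ 0.00030340
w = 424428/7 (w = ((640 - 14)*(275 + 403))/7 = (626*678)/7 = (⅐)*424428 = 424428/7 ≈ 60633.)
j(B) = -424407/7 + B (j(B) = (3 + B) - 1*424428/7 = (3 + B) - 424428/7 = -424407/7 + B)
-j(W) = -(-424407/7 + 1/3296) = -1*(-1398845465/23072) = 1398845465/23072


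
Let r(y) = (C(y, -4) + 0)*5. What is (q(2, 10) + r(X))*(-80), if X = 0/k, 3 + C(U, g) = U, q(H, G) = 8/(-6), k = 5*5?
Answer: 3920/3 ≈ 1306.7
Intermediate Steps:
k = 25
q(H, G) = -4/3 (q(H, G) = 8*(-⅙) = -4/3)
C(U, g) = -3 + U
X = 0 (X = 0/25 = 0*(1/25) = 0)
r(y) = -15 + 5*y (r(y) = ((-3 + y) + 0)*5 = (-3 + y)*5 = -15 + 5*y)
(q(2, 10) + r(X))*(-80) = (-4/3 + (-15 + 5*0))*(-80) = (-4/3 + (-15 + 0))*(-80) = (-4/3 - 15)*(-80) = -49/3*(-80) = 3920/3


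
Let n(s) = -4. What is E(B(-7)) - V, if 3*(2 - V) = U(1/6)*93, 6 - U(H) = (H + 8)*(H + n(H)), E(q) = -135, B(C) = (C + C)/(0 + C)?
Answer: 36701/36 ≈ 1019.5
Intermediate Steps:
B(C) = 2 (B(C) = (2*C)/C = 2)
U(H) = 6 - (-4 + H)*(8 + H) (U(H) = 6 - (H + 8)*(H - 4) = 6 - (8 + H)*(-4 + H) = 6 - (-4 + H)*(8 + H))
V = -41561/36 (V = 2 - (38 - (1/6)² - 4/6)*93/3 = 2 - (38 - (⅙)² - 4*⅙)*93/3 = 2 - (38 - 1*1/36 - ⅔)*93/3 = 2 - (38 - 1/36 - ⅔)*93/3 = 2 - 1343*93/108 = 2 - ⅓*41633/12 = 2 - 41633/36 = -41561/36 ≈ -1154.5)
E(B(-7)) - V = -135 - 1*(-41561/36) = -135 + 41561/36 = 36701/36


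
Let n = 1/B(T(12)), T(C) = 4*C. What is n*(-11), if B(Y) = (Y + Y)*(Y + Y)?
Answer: -11/9216 ≈ -0.0011936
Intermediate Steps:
B(Y) = 4*Y² (B(Y) = (2*Y)*(2*Y) = 4*Y²)
n = 1/9216 (n = 1/(4*(4*12)²) = 1/(4*48²) = 1/(4*2304) = 1/9216 ≈ 0.00010851)
n*(-11) = (1/9216)*(-11) = -11/9216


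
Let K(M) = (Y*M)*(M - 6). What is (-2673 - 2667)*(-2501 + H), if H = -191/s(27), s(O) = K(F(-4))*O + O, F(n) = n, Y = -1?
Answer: 4687384360/351 ≈ 1.3354e+7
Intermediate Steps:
K(M) = -M*(-6 + M) (K(M) = (-M)*(M - 6) = (-M)*(-6 + M) = -M*(-6 + M))
s(O) = -39*O (s(O) = (-4*(6 - 1*(-4)))*O + O = (-4*(6 + 4))*O + O = (-4*10)*O + O = -40*O + O = -39*O)
H = 191/1053 (H = -191/((-39*27)) = -191/(-1053) = -191*(-1/1053) = 191/1053 ≈ 0.18139)
(-2673 - 2667)*(-2501 + H) = (-2673 - 2667)*(-2501 + 191/1053) = -5340*(-2633362/1053) = 4687384360/351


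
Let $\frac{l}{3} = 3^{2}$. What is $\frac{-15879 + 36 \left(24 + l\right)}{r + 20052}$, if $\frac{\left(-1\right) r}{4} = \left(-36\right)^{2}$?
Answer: $- \frac{4681}{4956} \approx -0.94451$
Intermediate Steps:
$r = -5184$ ($r = - 4 \left(-36\right)^{2} = \left(-4\right) 1296 = -5184$)
$l = 27$ ($l = 3 \cdot 3^{2} = 3 \cdot 9 = 27$)
$\frac{-15879 + 36 \left(24 + l\right)}{r + 20052} = \frac{-15879 + 36 \left(24 + 27\right)}{-5184 + 20052} = \frac{-15879 + 36 \cdot 51}{14868} = \left(-15879 + 1836\right) \frac{1}{14868} = \left(-14043\right) \frac{1}{14868} = - \frac{4681}{4956}$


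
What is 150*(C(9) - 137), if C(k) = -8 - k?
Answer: -23100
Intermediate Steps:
150*(C(9) - 137) = 150*((-8 - 1*9) - 137) = 150*((-8 - 9) - 137) = 150*(-17 - 137) = 150*(-154) = -23100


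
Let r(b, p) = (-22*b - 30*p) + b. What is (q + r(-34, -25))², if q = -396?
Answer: 1140624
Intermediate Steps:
r(b, p) = -30*p - 21*b (r(b, p) = (-30*p - 22*b) + b = -30*p - 21*b)
(q + r(-34, -25))² = (-396 + (-30*(-25) - 21*(-34)))² = (-396 + (750 + 714))² = (-396 + 1464)² = 1068² = 1140624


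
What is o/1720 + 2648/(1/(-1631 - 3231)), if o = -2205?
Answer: -4428854585/344 ≈ -1.2875e+7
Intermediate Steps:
o/1720 + 2648/(1/(-1631 - 3231)) = -2205/1720 + 2648/(1/(-1631 - 3231)) = -2205*1/1720 + 2648/(1/(-4862)) = -441/344 + 2648/(-1/4862) = -441/344 + 2648*(-4862) = -441/344 - 12874576 = -4428854585/344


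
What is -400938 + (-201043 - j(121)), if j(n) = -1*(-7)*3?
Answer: -602002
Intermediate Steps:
j(n) = 21 (j(n) = 7*3 = 21)
-400938 + (-201043 - j(121)) = -400938 + (-201043 - 1*21) = -400938 + (-201043 - 21) = -400938 - 201064 = -602002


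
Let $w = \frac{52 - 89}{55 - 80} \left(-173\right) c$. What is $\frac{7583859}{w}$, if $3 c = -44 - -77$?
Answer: $- \frac{189596475}{70411} \approx -2692.7$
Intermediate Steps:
$c = 11$ ($c = \frac{-44 - -77}{3} = \frac{-44 + 77}{3} = \frac{1}{3} \cdot 33 = 11$)
$w = - \frac{70411}{25}$ ($w = \frac{52 - 89}{55 - 80} \left(-173\right) 11 = - \frac{37}{-25} \left(-173\right) 11 = \left(-37\right) \left(- \frac{1}{25}\right) \left(-173\right) 11 = \frac{37}{25} \left(-173\right) 11 = \left(- \frac{6401}{25}\right) 11 = - \frac{70411}{25} \approx -2816.4$)
$\frac{7583859}{w} = \frac{7583859}{- \frac{70411}{25}} = 7583859 \left(- \frac{25}{70411}\right) = - \frac{189596475}{70411}$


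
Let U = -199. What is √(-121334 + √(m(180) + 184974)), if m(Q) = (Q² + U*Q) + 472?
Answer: √(-121334 + √182026) ≈ 347.72*I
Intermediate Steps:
m(Q) = 472 + Q² - 199*Q (m(Q) = (Q² - 199*Q) + 472 = 472 + Q² - 199*Q)
√(-121334 + √(m(180) + 184974)) = √(-121334 + √((472 + 180² - 199*180) + 184974)) = √(-121334 + √((472 + 32400 - 35820) + 184974)) = √(-121334 + √(-2948 + 184974)) = √(-121334 + √182026)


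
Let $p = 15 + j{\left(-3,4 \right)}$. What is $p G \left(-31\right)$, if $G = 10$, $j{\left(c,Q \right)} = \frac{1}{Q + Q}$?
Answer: $- \frac{18755}{4} \approx -4688.8$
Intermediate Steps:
$j{\left(c,Q \right)} = \frac{1}{2 Q}$
$p = \frac{121}{8}$ ($p = 15 + \frac{1}{2 \cdot 4} = 15 + \frac{1}{2} \cdot \frac{1}{4} = 15 + \frac{1}{8} = \frac{121}{8} \approx 15.125$)
$p G \left(-31\right) = \frac{121}{8} \cdot 10 \left(-31\right) = \frac{605}{4} \left(-31\right) = - \frac{18755}{4}$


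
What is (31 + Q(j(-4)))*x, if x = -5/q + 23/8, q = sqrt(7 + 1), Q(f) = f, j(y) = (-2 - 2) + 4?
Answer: 713/8 - 155*sqrt(2)/4 ≈ 34.324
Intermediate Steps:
j(y) = 0 (j(y) = -4 + 4 = 0)
q = 2*sqrt(2) (q = sqrt(8) = 2*sqrt(2) ≈ 2.8284)
x = 23/8 - 5*sqrt(2)/4 (x = -5*sqrt(2)/4 + 23/8 = 23/8 - 5*sqrt(2)/4 ≈ 1.1072)
(31 + Q(j(-4)))*x = (31 + 0)*(23/8 - 5*sqrt(2)/4) = 31*(23/8 - 5*sqrt(2)/4) = 713/8 - 155*sqrt(2)/4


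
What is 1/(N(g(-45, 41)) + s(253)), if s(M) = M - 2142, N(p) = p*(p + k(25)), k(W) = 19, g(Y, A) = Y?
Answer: -1/719 ≈ -0.0013908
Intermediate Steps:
N(p) = p*(19 + p) (N(p) = p*(p + 19) = p*(19 + p))
s(M) = -2142 + M
1/(N(g(-45, 41)) + s(253)) = 1/(-45*(19 - 45) + (-2142 + 253)) = 1/(-45*(-26) - 1889) = 1/(1170 - 1889) = 1/(-719) = -1/719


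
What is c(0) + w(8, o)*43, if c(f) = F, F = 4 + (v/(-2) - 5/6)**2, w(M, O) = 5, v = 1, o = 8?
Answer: 1987/9 ≈ 220.78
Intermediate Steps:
F = 52/9 (F = 4 + (1/(-2) - 5/6)**2 = 4 + (1*(-1/2) - 5*1/6)**2 = 4 + (-1/2 - 5/6)**2 = 4 + (-4/3)**2 = 4 + 16/9 = 52/9 ≈ 5.7778)
c(f) = 52/9
c(0) + w(8, o)*43 = 52/9 + 5*43 = 52/9 + 215 = 1987/9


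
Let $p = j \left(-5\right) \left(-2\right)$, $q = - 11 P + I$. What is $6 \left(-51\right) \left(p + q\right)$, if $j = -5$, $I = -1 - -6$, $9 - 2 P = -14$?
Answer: $52479$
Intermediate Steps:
$P = \frac{23}{2}$ ($P = \frac{9}{2} - -7 = \frac{9}{2} + 7 = \frac{23}{2} \approx 11.5$)
$I = 5$ ($I = -1 + 6 = 5$)
$q = - \frac{243}{2}$ ($q = \left(-11\right) \frac{23}{2} + 5 = - \frac{253}{2} + 5 = - \frac{243}{2} \approx -121.5$)
$p = -50$ ($p = \left(-5\right) \left(-5\right) \left(-2\right) = 25 \left(-2\right) = -50$)
$6 \left(-51\right) \left(p + q\right) = 6 \left(-51\right) \left(-50 - \frac{243}{2}\right) = \left(-306\right) \left(- \frac{343}{2}\right) = 52479$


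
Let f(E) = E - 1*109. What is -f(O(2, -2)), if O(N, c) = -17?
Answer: 126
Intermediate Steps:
f(E) = -109 + E (f(E) = E - 109 = -109 + E)
-f(O(2, -2)) = -(-109 - 17) = -1*(-126) = 126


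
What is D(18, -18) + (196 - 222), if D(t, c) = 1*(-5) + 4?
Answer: -27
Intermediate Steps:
D(t, c) = -1 (D(t, c) = -5 + 4 = -1)
D(18, -18) + (196 - 222) = -1 + (196 - 222) = -1 - 26 = -27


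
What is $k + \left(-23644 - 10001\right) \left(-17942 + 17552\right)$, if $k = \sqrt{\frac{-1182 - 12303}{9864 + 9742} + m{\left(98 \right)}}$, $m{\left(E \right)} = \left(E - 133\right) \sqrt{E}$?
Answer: $13121550 + \frac{\sqrt{-264386910 - 94176832820 \sqrt{2}}}{19606} \approx 1.3122 \cdot 10^{7} + 18.633 i$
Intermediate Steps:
$m{\left(E \right)} = \sqrt{E} \left(-133 + E\right)$ ($m{\left(E \right)} = \left(-133 + E\right) \sqrt{E} = \sqrt{E} \left(-133 + E\right)$)
$k = \sqrt{- \frac{13485}{19606} - 245 \sqrt{2}}$ ($k = \sqrt{\frac{-1182 - 12303}{9864 + 9742} + \sqrt{98} \left(-133 + 98\right)} = \sqrt{- \frac{13485}{19606} + 7 \sqrt{2} \left(-35\right)} = \sqrt{\left(-13485\right) \frac{1}{19606} - 245 \sqrt{2}} = \sqrt{- \frac{13485}{19606} - 245 \sqrt{2}} \approx 18.633 i$)
$k + \left(-23644 - 10001\right) \left(-17942 + 17552\right) = \frac{\sqrt{-264386910 - 94176832820 \sqrt{2}}}{19606} + \left(-23644 - 10001\right) \left(-17942 + 17552\right) = \frac{\sqrt{-264386910 - 94176832820 \sqrt{2}}}{19606} - -13121550 = \frac{\sqrt{-264386910 - 94176832820 \sqrt{2}}}{19606} + 13121550 = 13121550 + \frac{\sqrt{-264386910 - 94176832820 \sqrt{2}}}{19606}$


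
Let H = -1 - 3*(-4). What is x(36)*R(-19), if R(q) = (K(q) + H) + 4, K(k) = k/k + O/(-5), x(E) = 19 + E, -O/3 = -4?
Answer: 748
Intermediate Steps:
O = 12 (O = -3*(-4) = 12)
H = 11 (H = -1 + 12 = 11)
K(k) = -7/5 (K(k) = k/k + 12/(-5) = 1 + 12*(-⅕) = 1 - 12/5 = -7/5)
R(q) = 68/5 (R(q) = (-7/5 + 11) + 4 = 48/5 + 4 = 68/5)
x(36)*R(-19) = (19 + 36)*(68/5) = 55*(68/5) = 748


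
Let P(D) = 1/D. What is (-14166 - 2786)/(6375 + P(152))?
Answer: -2576704/969001 ≈ -2.6591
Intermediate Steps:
(-14166 - 2786)/(6375 + P(152)) = (-14166 - 2786)/(6375 + 1/152) = -16952/(6375 + 1/152) = -16952/969001/152 = -16952*152/969001 = -2576704/969001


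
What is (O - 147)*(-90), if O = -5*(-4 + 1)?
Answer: 11880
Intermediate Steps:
O = 15 (O = -5*(-3) = 15)
(O - 147)*(-90) = (15 - 147)*(-90) = -132*(-90) = 11880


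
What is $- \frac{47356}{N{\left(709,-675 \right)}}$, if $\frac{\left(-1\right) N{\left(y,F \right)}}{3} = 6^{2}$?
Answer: $\frac{11839}{27} \approx 438.48$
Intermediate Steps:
$N{\left(y,F \right)} = -108$ ($N{\left(y,F \right)} = - 3 \cdot 6^{2} = \left(-3\right) 36 = -108$)
$- \frac{47356}{N{\left(709,-675 \right)}} = - \frac{47356}{-108} = \left(-47356\right) \left(- \frac{1}{108}\right) = \frac{11839}{27}$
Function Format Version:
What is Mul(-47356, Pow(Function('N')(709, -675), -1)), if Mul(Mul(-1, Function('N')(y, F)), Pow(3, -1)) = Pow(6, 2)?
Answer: Rational(11839, 27) ≈ 438.48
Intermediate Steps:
Function('N')(y, F) = -108 (Function('N')(y, F) = Mul(-3, Pow(6, 2)) = Mul(-3, 36) = -108)
Mul(-47356, Pow(Function('N')(709, -675), -1)) = Mul(-47356, Pow(-108, -1)) = Mul(-47356, Rational(-1, 108)) = Rational(11839, 27)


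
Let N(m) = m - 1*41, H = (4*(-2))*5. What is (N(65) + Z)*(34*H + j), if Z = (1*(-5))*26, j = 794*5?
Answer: -276660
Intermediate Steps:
H = -40 (H = -8*5 = -40)
N(m) = -41 + m (N(m) = m - 41 = -41 + m)
j = 3970
Z = -130 (Z = -5*26 = -130)
(N(65) + Z)*(34*H + j) = ((-41 + 65) - 130)*(34*(-40) + 3970) = (24 - 130)*(-1360 + 3970) = -106*2610 = -276660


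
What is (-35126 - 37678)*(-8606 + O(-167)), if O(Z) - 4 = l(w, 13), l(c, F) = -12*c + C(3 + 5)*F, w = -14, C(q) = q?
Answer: 606457320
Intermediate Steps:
l(c, F) = -12*c + 8*F (l(c, F) = -12*c + (3 + 5)*F = -12*c + 8*F)
O(Z) = 276 (O(Z) = 4 + (-12*(-14) + 8*13) = 4 + (168 + 104) = 4 + 272 = 276)
(-35126 - 37678)*(-8606 + O(-167)) = (-35126 - 37678)*(-8606 + 276) = -72804*(-8330) = 606457320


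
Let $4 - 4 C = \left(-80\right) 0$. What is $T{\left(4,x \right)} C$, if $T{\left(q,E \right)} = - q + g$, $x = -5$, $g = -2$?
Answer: $-6$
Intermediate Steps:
$T{\left(q,E \right)} = -2 - q$ ($T{\left(q,E \right)} = - q - 2 = -2 - q$)
$C = 1$ ($C = 1 - \frac{\left(-80\right) 0}{4} = 1 - 0 = 1 + 0 = 1$)
$T{\left(4,x \right)} C = \left(-2 - 4\right) 1 = \left(-6\right) 1 = -6$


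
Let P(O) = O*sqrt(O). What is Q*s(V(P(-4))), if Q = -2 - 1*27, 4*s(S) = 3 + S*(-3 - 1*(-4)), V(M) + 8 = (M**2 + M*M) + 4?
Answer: 3741/4 ≈ 935.25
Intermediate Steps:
P(O) = O**(3/2)
V(M) = -4 + 2*M**2 (V(M) = -8 + ((M**2 + M*M) + 4) = -8 + ((M**2 + M**2) + 4) = -8 + (2*M**2 + 4) = -8 + (4 + 2*M**2) = -4 + 2*M**2)
s(S) = 3/4 + S/4 (s(S) = (3 + S*(-3 - 1*(-4)))/4 = (3 + S*(-3 + 4))/4 = (3 + S*1)/4 = (3 + S)/4 = 3/4 + S/4)
Q = -29 (Q = -2 - 27 = -29)
Q*s(V(P(-4))) = -29*(3/4 + (-4 + 2*((-4)**(3/2))**2)/4) = -29*(3/4 + (-4 + 2*(-8*I)**2)/4) = -29*(3/4 + (-4 + 2*(-64))/4) = -29*(3/4 + (-4 - 128)/4) = -29*(3/4 + (1/4)*(-132)) = -29*(3/4 - 33) = -29*(-129/4) = 3741/4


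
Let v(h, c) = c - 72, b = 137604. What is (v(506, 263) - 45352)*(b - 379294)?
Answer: 10914962090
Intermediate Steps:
v(h, c) = -72 + c
(v(506, 263) - 45352)*(b - 379294) = ((-72 + 263) - 45352)*(137604 - 379294) = (191 - 45352)*(-241690) = -45161*(-241690) = 10914962090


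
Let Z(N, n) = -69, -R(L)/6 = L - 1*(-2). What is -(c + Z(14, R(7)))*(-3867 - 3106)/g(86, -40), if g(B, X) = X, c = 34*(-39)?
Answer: 1945467/8 ≈ 2.4318e+5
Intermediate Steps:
c = -1326
R(L) = -12 - 6*L (R(L) = -6*(L - 1*(-2)) = -6*(L + 2) = -6*(2 + L) = -12 - 6*L)
-(c + Z(14, R(7)))*(-3867 - 3106)/g(86, -40) = -(-1326 - 69)*(-3867 - 3106)/(-40) = -(-1395*(-6973))*(-1)/40 = -9727335*(-1)/40 = -1*(-1945467/8) = 1945467/8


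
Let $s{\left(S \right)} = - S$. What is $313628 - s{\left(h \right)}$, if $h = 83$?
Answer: $313711$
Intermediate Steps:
$313628 - s{\left(h \right)} = 313628 - \left(-1\right) 83 = 313628 - -83 = 313628 + 83 = 313711$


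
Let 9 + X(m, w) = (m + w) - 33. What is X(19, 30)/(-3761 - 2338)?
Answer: -7/6099 ≈ -0.0011477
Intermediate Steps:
X(m, w) = -42 + m + w (X(m, w) = -9 + ((m + w) - 33) = -9 + (-33 + m + w) = -42 + m + w)
X(19, 30)/(-3761 - 2338) = (-42 + 19 + 30)/(-3761 - 2338) = 7/(-6099) = 7*(-1/6099) = -7/6099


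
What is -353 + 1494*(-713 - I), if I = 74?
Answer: -1176131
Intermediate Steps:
-353 + 1494*(-713 - I) = -353 + 1494*(-713 - 1*74) = -353 + 1494*(-713 - 74) = -353 + 1494*(-787) = -353 - 1175778 = -1176131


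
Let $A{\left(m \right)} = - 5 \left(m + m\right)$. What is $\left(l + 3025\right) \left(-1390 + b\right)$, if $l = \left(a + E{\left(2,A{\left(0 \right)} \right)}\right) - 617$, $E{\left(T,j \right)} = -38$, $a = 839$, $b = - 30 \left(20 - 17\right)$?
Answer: $-4749320$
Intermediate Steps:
$b = -90$ ($b = \left(-30\right) 3 = -90$)
$A{\left(m \right)} = - 10 m$ ($A{\left(m \right)} = - 5 \cdot 2 m = - 10 m$)
$l = 184$ ($l = \left(839 - 38\right) - 617 = 801 - 617 = 184$)
$\left(l + 3025\right) \left(-1390 + b\right) = \left(184 + 3025\right) \left(-1390 - 90\right) = 3209 \left(-1480\right) = -4749320$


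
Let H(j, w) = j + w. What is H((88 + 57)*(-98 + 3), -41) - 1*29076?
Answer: -42892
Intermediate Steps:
H((88 + 57)*(-98 + 3), -41) - 1*29076 = ((88 + 57)*(-98 + 3) - 41) - 1*29076 = (145*(-95) - 41) - 29076 = (-13775 - 41) - 29076 = -13816 - 29076 = -42892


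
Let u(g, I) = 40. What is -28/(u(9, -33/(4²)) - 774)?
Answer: 14/367 ≈ 0.038147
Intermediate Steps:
-28/(u(9, -33/(4²)) - 774) = -28/(40 - 774) = -28/(-734) = -28*(-1/734) = 14/367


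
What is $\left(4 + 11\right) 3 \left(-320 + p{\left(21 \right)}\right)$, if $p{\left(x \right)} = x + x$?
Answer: $-12510$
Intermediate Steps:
$p{\left(x \right)} = 2 x$
$\left(4 + 11\right) 3 \left(-320 + p{\left(21 \right)}\right) = \left(4 + 11\right) 3 \left(-320 + 2 \cdot 21\right) = 15 \cdot 3 \left(-320 + 42\right) = 45 \left(-278\right) = -12510$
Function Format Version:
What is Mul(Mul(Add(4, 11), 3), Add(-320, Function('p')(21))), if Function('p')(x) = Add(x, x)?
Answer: -12510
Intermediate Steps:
Function('p')(x) = Mul(2, x)
Mul(Mul(Add(4, 11), 3), Add(-320, Function('p')(21))) = Mul(Mul(Add(4, 11), 3), Add(-320, Mul(2, 21))) = Mul(Mul(15, 3), Add(-320, 42)) = Mul(45, -278) = -12510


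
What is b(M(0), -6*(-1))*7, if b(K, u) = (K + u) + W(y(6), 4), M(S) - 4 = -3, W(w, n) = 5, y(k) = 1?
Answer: 84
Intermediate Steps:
M(S) = 1 (M(S) = 4 - 3 = 1)
b(K, u) = 5 + K + u (b(K, u) = (K + u) + 5 = 5 + K + u)
b(M(0), -6*(-1))*7 = (5 + 1 - 6*(-1))*7 = (5 + 1 + 6)*7 = 12*7 = 84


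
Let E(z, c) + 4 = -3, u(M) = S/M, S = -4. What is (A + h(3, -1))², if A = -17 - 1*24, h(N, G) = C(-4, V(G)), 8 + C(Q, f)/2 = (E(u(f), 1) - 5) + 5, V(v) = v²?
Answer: 5041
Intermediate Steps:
u(M) = -4/M
E(z, c) = -7 (E(z, c) = -4 - 3 = -7)
C(Q, f) = -30 (C(Q, f) = -16 + 2*((-7 - 5) + 5) = -16 + 2*(-12 + 5) = -16 + 2*(-7) = -16 - 14 = -30)
h(N, G) = -30
A = -41 (A = -17 - 24 = -41)
(A + h(3, -1))² = (-41 - 30)² = (-71)² = 5041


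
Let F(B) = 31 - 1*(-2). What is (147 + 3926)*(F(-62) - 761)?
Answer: -2965144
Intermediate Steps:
F(B) = 33 (F(B) = 31 + 2 = 33)
(147 + 3926)*(F(-62) - 761) = (147 + 3926)*(33 - 761) = 4073*(-728) = -2965144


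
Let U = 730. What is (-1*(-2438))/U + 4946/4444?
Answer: 3611263/811030 ≈ 4.4527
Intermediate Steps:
(-1*(-2438))/U + 4946/4444 = -1*(-2438)/730 + 4946/4444 = 2438*(1/730) + 4946*(1/4444) = 1219/365 + 2473/2222 = 3611263/811030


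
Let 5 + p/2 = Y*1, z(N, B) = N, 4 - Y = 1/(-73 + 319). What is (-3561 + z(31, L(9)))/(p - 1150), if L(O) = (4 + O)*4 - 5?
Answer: 434190/141697 ≈ 3.0642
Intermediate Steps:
Y = 983/246 (Y = 4 - 1/(-73 + 319) = 4 - 1/246 = 983/246 ≈ 3.9959)
L(O) = 11 + 4*O (L(O) = (16 + 4*O) - 5 = 11 + 4*O)
p = -247/123 (p = -10 + 2*((983/246)*1) = -10 + 2*(983/246) = -10 + 983/123 = -247/123 ≈ -2.0081)
(-3561 + z(31, L(9)))/(p - 1150) = (-3561 + 31)/(-247/123 - 1150) = -3530/(-141697/123) = -3530*(-123/141697) = 434190/141697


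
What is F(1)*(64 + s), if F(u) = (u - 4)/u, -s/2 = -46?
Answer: -468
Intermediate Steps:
s = 92 (s = -2*(-46) = 92)
F(u) = (-4 + u)/u
F(1)*(64 + s) = ((-4 + 1)/1)*(64 + 92) = (1*(-3))*156 = -3*156 = -468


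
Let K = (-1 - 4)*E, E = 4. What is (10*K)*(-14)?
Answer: 2800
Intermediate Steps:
K = -20 (K = (-1 - 4)*4 = -5*4 = -20)
(10*K)*(-14) = (10*(-20))*(-14) = -200*(-14) = 2800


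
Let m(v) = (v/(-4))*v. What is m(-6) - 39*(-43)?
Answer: 1668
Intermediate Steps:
m(v) = -v²/4 (m(v) = (v*(-¼))*v = (-v/4)*v = -v²/4)
m(-6) - 39*(-43) = -¼*(-6)² - 39*(-43) = -¼*36 + 1677 = -9 + 1677 = 1668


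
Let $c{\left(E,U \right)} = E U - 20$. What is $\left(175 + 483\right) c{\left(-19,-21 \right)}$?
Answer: $249382$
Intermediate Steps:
$c{\left(E,U \right)} = -20 + E U$
$\left(175 + 483\right) c{\left(-19,-21 \right)} = \left(175 + 483\right) \left(-20 - -399\right) = 658 \left(-20 + 399\right) = 658 \cdot 379 = 249382$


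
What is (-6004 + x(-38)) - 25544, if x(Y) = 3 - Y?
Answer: -31507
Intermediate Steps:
(-6004 + x(-38)) - 25544 = (-6004 + (3 - 1*(-38))) - 25544 = (-6004 + (3 + 38)) - 25544 = (-6004 + 41) - 25544 = -5963 - 25544 = -31507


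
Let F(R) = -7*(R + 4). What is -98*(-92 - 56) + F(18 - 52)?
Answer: 14714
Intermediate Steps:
F(R) = -28 - 7*R (F(R) = -7*(4 + R) = -28 - 7*R)
-98*(-92 - 56) + F(18 - 52) = -98*(-92 - 56) + (-28 - 7*(18 - 52)) = -98*(-148) + (-28 - 7*(-34)) = 14504 + (-28 + 238) = 14504 + 210 = 14714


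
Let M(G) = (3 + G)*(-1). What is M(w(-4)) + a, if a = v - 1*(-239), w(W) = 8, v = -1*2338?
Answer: -2110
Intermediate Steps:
v = -2338
a = -2099 (a = -2338 - 1*(-239) = -2338 + 239 = -2099)
M(G) = -3 - G
M(w(-4)) + a = (-3 - 1*8) - 2099 = (-3 - 8) - 2099 = -11 - 2099 = -2110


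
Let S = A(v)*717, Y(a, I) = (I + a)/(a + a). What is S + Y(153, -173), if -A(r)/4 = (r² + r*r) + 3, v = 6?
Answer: -32910310/153 ≈ -2.1510e+5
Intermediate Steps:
A(r) = -12 - 8*r² (A(r) = -4*((r² + r*r) + 3) = -4*((r² + r²) + 3) = -4*(2*r² + 3) = -4*(3 + 2*r²) = -12 - 8*r²)
Y(a, I) = (I + a)/(2*a) (Y(a, I) = (I + a)/((2*a)) = (I + a)*(1/(2*a)) = (I + a)/(2*a))
S = -215100 (S = (-12 - 8*6²)*717 = (-12 - 8*36)*717 = (-12 - 288)*717 = -300*717 = -215100)
S + Y(153, -173) = -215100 + (½)*(-173 + 153)/153 = -215100 + (½)*(1/153)*(-20) = -215100 - 10/153 = -32910310/153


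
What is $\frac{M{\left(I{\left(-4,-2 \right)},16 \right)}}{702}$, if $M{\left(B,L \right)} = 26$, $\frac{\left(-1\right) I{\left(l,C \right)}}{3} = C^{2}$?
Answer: $\frac{1}{27} \approx 0.037037$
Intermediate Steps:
$I{\left(l,C \right)} = - 3 C^{2}$
$\frac{M{\left(I{\left(-4,-2 \right)},16 \right)}}{702} = \frac{26}{702} = 26 \cdot \frac{1}{702} = \frac{1}{27}$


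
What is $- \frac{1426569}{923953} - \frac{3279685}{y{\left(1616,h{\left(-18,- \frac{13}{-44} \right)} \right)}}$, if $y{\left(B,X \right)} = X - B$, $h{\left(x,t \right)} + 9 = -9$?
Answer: $\frac{159365462161}{79459958} \approx 2005.6$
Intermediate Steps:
$h{\left(x,t \right)} = -18$ ($h{\left(x,t \right)} = -9 - 9 = -18$)
$- \frac{1426569}{923953} - \frac{3279685}{y{\left(1616,h{\left(-18,- \frac{13}{-44} \right)} \right)}} = - \frac{1426569}{923953} - \frac{3279685}{-18 - 1616} = \left(-1426569\right) \frac{1}{923953} - \frac{3279685}{-18 - 1616} = - \frac{1426569}{923953} - \frac{3279685}{-1634} = - \frac{1426569}{923953} - - \frac{172615}{86} = - \frac{1426569}{923953} + \frac{172615}{86} = \frac{159365462161}{79459958}$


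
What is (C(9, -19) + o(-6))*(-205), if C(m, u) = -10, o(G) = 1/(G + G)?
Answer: 24805/12 ≈ 2067.1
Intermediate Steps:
o(G) = 1/(2*G)
(C(9, -19) + o(-6))*(-205) = (-10 + (½)/(-6))*(-205) = (-10 + (½)*(-⅙))*(-205) = (-10 - 1/12)*(-205) = -121/12*(-205) = 24805/12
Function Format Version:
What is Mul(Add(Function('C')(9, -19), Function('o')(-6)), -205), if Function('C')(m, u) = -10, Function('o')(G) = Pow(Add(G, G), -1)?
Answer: Rational(24805, 12) ≈ 2067.1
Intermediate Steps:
Function('o')(G) = Mul(Rational(1, 2), Pow(G, -1)) (Function('o')(G) = Pow(Mul(2, G), -1) = Mul(Rational(1, 2), Pow(G, -1)))
Mul(Add(Function('C')(9, -19), Function('o')(-6)), -205) = Mul(Add(-10, Mul(Rational(1, 2), Pow(-6, -1))), -205) = Mul(Add(-10, Mul(Rational(1, 2), Rational(-1, 6))), -205) = Mul(Add(-10, Rational(-1, 12)), -205) = Mul(Rational(-121, 12), -205) = Rational(24805, 12)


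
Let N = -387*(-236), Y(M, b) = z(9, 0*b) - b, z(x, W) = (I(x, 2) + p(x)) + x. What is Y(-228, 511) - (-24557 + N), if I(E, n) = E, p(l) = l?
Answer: -67259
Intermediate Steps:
z(x, W) = 3*x (z(x, W) = (x + x) + x = 2*x + x = 3*x)
Y(M, b) = 27 - b (Y(M, b) = 3*9 - b = 27 - b)
N = 91332
Y(-228, 511) - (-24557 + N) = (27 - 1*511) - (-24557 + 91332) = (27 - 511) - 1*66775 = -484 - 66775 = -67259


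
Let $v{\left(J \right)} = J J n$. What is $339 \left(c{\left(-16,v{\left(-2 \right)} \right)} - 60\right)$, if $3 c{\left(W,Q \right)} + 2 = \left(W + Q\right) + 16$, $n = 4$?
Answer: $-18758$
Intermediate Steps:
$v{\left(J \right)} = 4 J^{2}$ ($v{\left(J \right)} = J J 4 = J^{2} \cdot 4 = 4 J^{2}$)
$c{\left(W,Q \right)} = \frac{14}{3} + \frac{Q}{3} + \frac{W}{3}$ ($c{\left(W,Q \right)} = - \frac{2}{3} + \frac{\left(W + Q\right) + 16}{3} = - \frac{2}{3} + \frac{\left(Q + W\right) + 16}{3} = - \frac{2}{3} + \frac{16 + Q + W}{3} = - \frac{2}{3} + \left(\frac{16}{3} + \frac{Q}{3} + \frac{W}{3}\right) = \frac{14}{3} + \frac{Q}{3} + \frac{W}{3}$)
$339 \left(c{\left(-16,v{\left(-2 \right)} \right)} - 60\right) = 339 \left(\left(\frac{14}{3} + \frac{4 \left(-2\right)^{2}}{3} + \frac{1}{3} \left(-16\right)\right) - 60\right) = 339 \left(\left(\frac{14}{3} + \frac{4 \cdot 4}{3} - \frac{16}{3}\right) - 60\right) = 339 \left(\left(\frac{14}{3} + \frac{1}{3} \cdot 16 - \frac{16}{3}\right) - 60\right) = 339 \left(\left(\frac{14}{3} + \frac{16}{3} - \frac{16}{3}\right) - 60\right) = 339 \left(\frac{14}{3} - 60\right) = 339 \left(- \frac{166}{3}\right) = -18758$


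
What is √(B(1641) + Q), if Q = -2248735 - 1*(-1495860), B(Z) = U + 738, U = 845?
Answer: 2*I*√187823 ≈ 866.77*I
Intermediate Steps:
B(Z) = 1583 (B(Z) = 845 + 738 = 1583)
Q = -752875 (Q = -2248735 + 1495860 = -752875)
√(B(1641) + Q) = √(1583 - 752875) = √(-751292) = 2*I*√187823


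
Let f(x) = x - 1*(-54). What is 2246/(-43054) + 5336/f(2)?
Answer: 14350648/150689 ≈ 95.234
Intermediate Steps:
f(x) = 54 + x (f(x) = x + 54 = 54 + x)
2246/(-43054) + 5336/f(2) = 2246/(-43054) + 5336/(54 + 2) = 2246*(-1/43054) + 5336/56 = -1123/21527 + 5336*(1/56) = -1123/21527 + 667/7 = 14350648/150689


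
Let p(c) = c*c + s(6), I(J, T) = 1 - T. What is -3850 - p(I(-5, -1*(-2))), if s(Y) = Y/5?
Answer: -19261/5 ≈ -3852.2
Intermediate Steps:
s(Y) = Y/5 (s(Y) = Y*(⅕) = Y/5)
p(c) = 6/5 + c² (p(c) = c*c + (⅕)*6 = c² + 6/5 = 6/5 + c²)
-3850 - p(I(-5, -1*(-2))) = -3850 - (6/5 + (1 - (-1)*(-2))²) = -3850 - (6/5 + (1 - 1*2)²) = -3850 - (6/5 + (1 - 2)²) = -3850 - (6/5 + (-1)²) = -3850 - (6/5 + 1) = -3850 - 1*11/5 = -3850 - 11/5 = -19261/5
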